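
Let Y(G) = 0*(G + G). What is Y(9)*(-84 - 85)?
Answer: 0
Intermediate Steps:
Y(G) = 0 (Y(G) = 0*(2*G) = 0)
Y(9)*(-84 - 85) = 0*(-84 - 85) = 0*(-169) = 0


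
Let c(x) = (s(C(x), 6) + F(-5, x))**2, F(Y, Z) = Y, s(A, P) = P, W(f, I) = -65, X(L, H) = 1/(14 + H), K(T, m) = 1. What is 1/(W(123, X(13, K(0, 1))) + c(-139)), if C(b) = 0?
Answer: -1/64 ≈ -0.015625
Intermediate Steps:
c(x) = 1 (c(x) = (6 - 5)**2 = 1**2 = 1)
1/(W(123, X(13, K(0, 1))) + c(-139)) = 1/(-65 + 1) = 1/(-64) = -1/64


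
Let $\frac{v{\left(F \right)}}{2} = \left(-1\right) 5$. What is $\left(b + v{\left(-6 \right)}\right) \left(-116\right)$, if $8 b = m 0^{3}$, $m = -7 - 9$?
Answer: $1160$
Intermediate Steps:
$m = -16$ ($m = -7 - 9 = -16$)
$v{\left(F \right)} = -10$ ($v{\left(F \right)} = 2 \left(\left(-1\right) 5\right) = 2 \left(-5\right) = -10$)
$b = 0$ ($b = \frac{\left(-16\right) 0^{3}}{8} = \frac{\left(-16\right) 0}{8} = \frac{1}{8} \cdot 0 = 0$)
$\left(b + v{\left(-6 \right)}\right) \left(-116\right) = \left(0 - 10\right) \left(-116\right) = \left(-10\right) \left(-116\right) = 1160$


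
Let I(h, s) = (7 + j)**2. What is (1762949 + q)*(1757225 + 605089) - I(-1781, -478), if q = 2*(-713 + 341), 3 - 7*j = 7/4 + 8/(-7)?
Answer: 159921257329615199/38416 ≈ 4.1629e+12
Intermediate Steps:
j = 67/196 (j = 3/7 - (7/4 + 8/(-7))/7 = 3/7 - (7*(1/4) + 8*(-1/7))/7 = 3/7 - (7/4 - 8/7)/7 = 3/7 - 1/7*17/28 = 3/7 - 17/196 = 67/196 ≈ 0.34184)
I(h, s) = 2070721/38416 (I(h, s) = (7 + 67/196)**2 = (1439/196)**2 = 2070721/38416)
q = -744 (q = 2*(-372) = -744)
(1762949 + q)*(1757225 + 605089) - I(-1781, -478) = (1762949 - 744)*(1757225 + 605089) - 1*2070721/38416 = 1762205*2362314 - 2070721/38416 = 4162881542370 - 2070721/38416 = 159921257329615199/38416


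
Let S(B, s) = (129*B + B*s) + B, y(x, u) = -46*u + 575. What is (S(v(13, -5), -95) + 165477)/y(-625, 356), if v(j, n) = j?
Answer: -165932/15801 ≈ -10.501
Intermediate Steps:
y(x, u) = 575 - 46*u
S(B, s) = 130*B + B*s
(S(v(13, -5), -95) + 165477)/y(-625, 356) = (13*(130 - 95) + 165477)/(575 - 46*356) = (13*35 + 165477)/(575 - 16376) = (455 + 165477)/(-15801) = 165932*(-1/15801) = -165932/15801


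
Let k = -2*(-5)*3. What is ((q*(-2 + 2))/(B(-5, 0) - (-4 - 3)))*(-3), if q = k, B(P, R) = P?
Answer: 0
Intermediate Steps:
k = 30 (k = 10*3 = 30)
q = 30
((q*(-2 + 2))/(B(-5, 0) - (-4 - 3)))*(-3) = ((30*(-2 + 2))/(-5 - (-4 - 3)))*(-3) = ((30*0)/(-5 - 1*(-7)))*(-3) = (0/(-5 + 7))*(-3) = (0/2)*(-3) = (0*(½))*(-3) = 0*(-3) = 0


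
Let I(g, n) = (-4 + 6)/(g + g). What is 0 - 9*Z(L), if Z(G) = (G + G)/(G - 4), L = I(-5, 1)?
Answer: -6/7 ≈ -0.85714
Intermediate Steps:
I(g, n) = 1/g (I(g, n) = 2/((2*g)) = 2*(1/(2*g)) = 1/g)
L = -⅕ (L = 1/(-5) = -⅕ ≈ -0.20000)
Z(G) = 2*G/(-4 + G) (Z(G) = (2*G)/(-4 + G) = 2*G/(-4 + G))
0 - 9*Z(L) = 0 - 18*(-1)/(5*(-4 - ⅕)) = 0 - 18*(-1)/(5*(-21/5)) = 0 - 18*(-1)*(-5)/(5*21) = 0 - 9*2/21 = 0 - 6/7 = -6/7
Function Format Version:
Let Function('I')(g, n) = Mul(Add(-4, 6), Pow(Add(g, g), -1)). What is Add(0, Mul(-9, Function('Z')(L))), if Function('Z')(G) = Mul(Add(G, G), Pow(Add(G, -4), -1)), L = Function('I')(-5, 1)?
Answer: Rational(-6, 7) ≈ -0.85714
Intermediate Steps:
Function('I')(g, n) = Pow(g, -1) (Function('I')(g, n) = Mul(2, Pow(Mul(2, g), -1)) = Mul(2, Mul(Rational(1, 2), Pow(g, -1))) = Pow(g, -1))
L = Rational(-1, 5) (L = Pow(-5, -1) = Rational(-1, 5) ≈ -0.20000)
Function('Z')(G) = Mul(2, G, Pow(Add(-4, G), -1)) (Function('Z')(G) = Mul(Mul(2, G), Pow(Add(-4, G), -1)) = Mul(2, G, Pow(Add(-4, G), -1)))
Add(0, Mul(-9, Function('Z')(L))) = Add(0, Mul(-9, Mul(2, Rational(-1, 5), Pow(Add(-4, Rational(-1, 5)), -1)))) = Add(0, Mul(-9, Mul(2, Rational(-1, 5), Pow(Rational(-21, 5), -1)))) = Add(0, Mul(-9, Mul(2, Rational(-1, 5), Rational(-5, 21)))) = Add(0, Mul(-9, Rational(2, 21))) = Add(0, Rational(-6, 7)) = Rational(-6, 7)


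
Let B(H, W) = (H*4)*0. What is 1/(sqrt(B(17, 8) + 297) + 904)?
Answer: 904/816919 - 3*sqrt(33)/816919 ≈ 0.0010855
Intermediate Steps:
B(H, W) = 0 (B(H, W) = (4*H)*0 = 0)
1/(sqrt(B(17, 8) + 297) + 904) = 1/(sqrt(0 + 297) + 904) = 1/(sqrt(297) + 904) = 1/(3*sqrt(33) + 904) = 1/(904 + 3*sqrt(33))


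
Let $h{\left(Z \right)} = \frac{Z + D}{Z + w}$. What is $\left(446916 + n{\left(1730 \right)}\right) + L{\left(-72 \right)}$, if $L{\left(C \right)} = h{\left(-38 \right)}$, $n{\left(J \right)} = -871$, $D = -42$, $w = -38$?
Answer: $\frac{8474875}{19} \approx 4.4605 \cdot 10^{5}$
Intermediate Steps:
$h{\left(Z \right)} = \frac{-42 + Z}{-38 + Z}$ ($h{\left(Z \right)} = \frac{Z - 42}{Z - 38} = \frac{-42 + Z}{-38 + Z}$)
$L{\left(C \right)} = \frac{20}{19}$ ($L{\left(C \right)} = \frac{-42 - 38}{-38 - 38} = \frac{1}{-76} \left(-80\right) = \left(- \frac{1}{76}\right) \left(-80\right) = \frac{20}{19}$)
$\left(446916 + n{\left(1730 \right)}\right) + L{\left(-72 \right)} = \left(446916 - 871\right) + \frac{20}{19} = 446045 + \frac{20}{19} = \frac{8474875}{19}$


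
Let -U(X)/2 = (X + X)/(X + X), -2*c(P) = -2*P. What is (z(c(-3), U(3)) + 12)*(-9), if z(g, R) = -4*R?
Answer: -180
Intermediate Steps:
c(P) = P (c(P) = -(-1)*P = P)
U(X) = -2 (U(X) = -2*(X + X)/(X + X) = -2*2*X/(2*X) = -2*2*X*1/(2*X) = -2*1 = -2)
(z(c(-3), U(3)) + 12)*(-9) = (-4*(-2) + 12)*(-9) = (8 + 12)*(-9) = 20*(-9) = -180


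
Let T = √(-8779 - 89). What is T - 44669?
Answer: -44669 + 2*I*√2217 ≈ -44669.0 + 94.17*I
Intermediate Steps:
T = 2*I*√2217 (T = √(-8868) = 2*I*√2217 ≈ 94.17*I)
T - 44669 = 2*I*√2217 - 44669 = -44669 + 2*I*√2217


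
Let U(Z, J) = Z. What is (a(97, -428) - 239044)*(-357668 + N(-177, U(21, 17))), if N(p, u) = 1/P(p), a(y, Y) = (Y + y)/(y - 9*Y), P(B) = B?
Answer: 59761087627174619/698973 ≈ 8.5498e+10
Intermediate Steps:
a(y, Y) = (Y + y)/(y - 9*Y)
N(p, u) = 1/p
(a(97, -428) - 239044)*(-357668 + N(-177, U(21, 17))) = ((-428 + 97)/(97 - 9*(-428)) - 239044)*(-357668 + 1/(-177)) = (-331/(97 + 3852) - 239044)*(-357668 - 1/177) = (-331/3949 - 239044)*(-63307237/177) = -943985087/3949*(-63307237/177) = 59761087627174619/698973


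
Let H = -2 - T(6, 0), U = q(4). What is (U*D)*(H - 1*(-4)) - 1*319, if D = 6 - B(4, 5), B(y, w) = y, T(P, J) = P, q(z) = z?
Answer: -351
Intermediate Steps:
U = 4
H = -8 (H = -2 - 1*6 = -2 - 6 = -8)
D = 2 (D = 6 - 1*4 = 6 - 4 = 2)
(U*D)*(H - 1*(-4)) - 1*319 = (4*2)*(-8 - 1*(-4)) - 1*319 = 8*(-8 + 4) - 319 = 8*(-4) - 319 = -32 - 319 = -351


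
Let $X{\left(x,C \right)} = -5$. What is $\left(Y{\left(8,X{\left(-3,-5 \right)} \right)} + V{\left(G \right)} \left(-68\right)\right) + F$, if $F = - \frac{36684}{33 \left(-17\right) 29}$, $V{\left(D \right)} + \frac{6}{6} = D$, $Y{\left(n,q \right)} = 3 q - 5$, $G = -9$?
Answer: $\frac{3591408}{5423} \approx 662.25$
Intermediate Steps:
$Y{\left(n,q \right)} = -5 + 3 q$
$V{\left(D \right)} = -1 + D$
$F = \frac{12228}{5423}$ ($F = - \frac{36684}{\left(-561\right) 29} = - \frac{36684}{-16269} = \left(-36684\right) \left(- \frac{1}{16269}\right) = \frac{12228}{5423} \approx 2.2548$)
$\left(Y{\left(8,X{\left(-3,-5 \right)} \right)} + V{\left(G \right)} \left(-68\right)\right) + F = \left(\left(-5 + 3 \left(-5\right)\right) + \left(-1 - 9\right) \left(-68\right)\right) + \frac{12228}{5423} = \left(\left(-5 - 15\right) - -680\right) + \frac{12228}{5423} = \left(-20 + 680\right) + \frac{12228}{5423} = 660 + \frac{12228}{5423} = \frac{3591408}{5423}$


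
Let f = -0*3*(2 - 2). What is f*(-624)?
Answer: 0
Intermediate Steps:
f = 0 (f = -0*0 = -1*0 = 0)
f*(-624) = 0*(-624) = 0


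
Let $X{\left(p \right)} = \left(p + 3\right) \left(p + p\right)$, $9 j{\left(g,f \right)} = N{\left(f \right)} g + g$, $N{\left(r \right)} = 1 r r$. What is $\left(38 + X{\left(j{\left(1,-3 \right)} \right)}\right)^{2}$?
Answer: $\frac{14577124}{6561} \approx 2221.8$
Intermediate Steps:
$N{\left(r \right)} = r^{2}$ ($N{\left(r \right)} = r r = r^{2}$)
$j{\left(g,f \right)} = \frac{g}{9} + \frac{g f^{2}}{9}$ ($j{\left(g,f \right)} = \frac{f^{2} g + g}{9} = \frac{g f^{2} + g}{9} = \frac{g + g f^{2}}{9} = \frac{g}{9} + \frac{g f^{2}}{9}$)
$X{\left(p \right)} = 2 p \left(3 + p\right)$ ($X{\left(p \right)} = \left(3 + p\right) 2 p = 2 p \left(3 + p\right)$)
$\left(38 + X{\left(j{\left(1,-3 \right)} \right)}\right)^{2} = \left(38 + 2 \cdot \frac{1}{9} \cdot 1 \left(1 + \left(-3\right)^{2}\right) \left(3 + \frac{1}{9} \cdot 1 \left(1 + \left(-3\right)^{2}\right)\right)\right)^{2} = \left(38 + 2 \cdot \frac{1}{9} \cdot 1 \left(1 + 9\right) \left(3 + \frac{1}{9} \cdot 1 \left(1 + 9\right)\right)\right)^{2} = \left(38 + 2 \cdot \frac{1}{9} \cdot 1 \cdot 10 \left(3 + \frac{1}{9} \cdot 1 \cdot 10\right)\right)^{2} = \left(38 + 2 \cdot \frac{10}{9} \left(3 + \frac{10}{9}\right)\right)^{2} = \left(38 + 2 \cdot \frac{10}{9} \cdot \frac{37}{9}\right)^{2} = \left(38 + \frac{740}{81}\right)^{2} = \left(\frac{3818}{81}\right)^{2} = \frac{14577124}{6561}$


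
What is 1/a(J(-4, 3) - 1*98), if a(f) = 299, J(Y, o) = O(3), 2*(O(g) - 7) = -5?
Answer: 1/299 ≈ 0.0033445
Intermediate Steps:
O(g) = 9/2 (O(g) = 7 + (1/2)*(-5) = 7 - 5/2 = 9/2)
J(Y, o) = 9/2
1/a(J(-4, 3) - 1*98) = 1/299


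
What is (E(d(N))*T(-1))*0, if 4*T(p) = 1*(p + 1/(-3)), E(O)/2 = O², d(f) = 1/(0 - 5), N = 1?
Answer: 0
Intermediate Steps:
d(f) = -⅕ (d(f) = 1/(-5) = -⅕)
E(O) = 2*O²
T(p) = -1/12 + p/4 (T(p) = (1*(p + 1/(-3)))/4 = (1*(p - ⅓))/4 = (1*(-⅓ + p))/4 = (-⅓ + p)/4 = -1/12 + p/4)
(E(d(N))*T(-1))*0 = ((2*(-⅕)²)*(-1/12 + (¼)*(-1)))*0 = ((2*(1/25))*(-1/12 - ¼))*0 = ((2/25)*(-⅓))*0 = -2/75*0 = 0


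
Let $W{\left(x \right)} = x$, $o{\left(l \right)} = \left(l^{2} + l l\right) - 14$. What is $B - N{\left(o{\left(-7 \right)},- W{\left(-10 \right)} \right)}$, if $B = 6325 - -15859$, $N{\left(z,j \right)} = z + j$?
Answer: $22090$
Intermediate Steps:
$o{\left(l \right)} = -14 + 2 l^{2}$ ($o{\left(l \right)} = \left(l^{2} + l^{2}\right) - 14 = 2 l^{2} - 14 = -14 + 2 l^{2}$)
$N{\left(z,j \right)} = j + z$
$B = 22184$ ($B = 6325 + 15859 = 22184$)
$B - N{\left(o{\left(-7 \right)},- W{\left(-10 \right)} \right)} = 22184 - \left(\left(-1\right) \left(-10\right) - \left(14 - 2 \left(-7\right)^{2}\right)\right) = 22184 - \left(10 + \left(-14 + 2 \cdot 49\right)\right) = 22184 - \left(10 + \left(-14 + 98\right)\right) = 22184 - \left(10 + 84\right) = 22184 - 94 = 22090$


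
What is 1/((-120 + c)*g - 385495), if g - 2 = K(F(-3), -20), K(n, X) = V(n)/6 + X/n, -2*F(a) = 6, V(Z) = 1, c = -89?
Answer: -6/2324047 ≈ -2.5817e-6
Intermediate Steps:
F(a) = -3 (F(a) = -1/2*6 = -3)
K(n, X) = 1/6 + X/n
g = 53/6 (g = 2 + (-20 + (1/6)*(-3))/(-3) = 2 - (-20 - 1/2)/3 = 2 - 1/3*(-41/2) = 2 + 41/6 = 53/6 ≈ 8.8333)
1/((-120 + c)*g - 385495) = 1/((-120 - 89)*(53/6) - 385495) = 1/(-209*53/6 - 385495) = 1/(-11077/6 - 385495) = 1/(-2324047/6) = -6/2324047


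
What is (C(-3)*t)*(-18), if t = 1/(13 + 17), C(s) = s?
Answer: 9/5 ≈ 1.8000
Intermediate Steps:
t = 1/30 ≈ 0.033333
(C(-3)*t)*(-18) = -3*1/30*(-18) = -⅒*(-18) = 9/5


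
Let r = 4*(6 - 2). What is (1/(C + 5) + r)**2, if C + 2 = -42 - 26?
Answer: 1079521/4225 ≈ 255.51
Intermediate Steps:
C = -70 (C = -2 + (-42 - 26) = -2 - 68 = -70)
r = 16 (r = 4*4 = 16)
(1/(C + 5) + r)**2 = (1/(-70 + 5) + 16)**2 = (1/(-65) + 16)**2 = (-1/65 + 16)**2 = (1039/65)**2 = 1079521/4225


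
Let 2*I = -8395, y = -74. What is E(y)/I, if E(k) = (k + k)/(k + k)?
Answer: -2/8395 ≈ -0.00023824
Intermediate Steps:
I = -8395/2 (I = (1/2)*(-8395) = -8395/2 ≈ -4197.5)
E(k) = 1 (E(k) = (2*k)/((2*k)) = (2*k)*(1/(2*k)) = 1)
E(y)/I = 1/(-8395/2) = 1*(-2/8395) = -2/8395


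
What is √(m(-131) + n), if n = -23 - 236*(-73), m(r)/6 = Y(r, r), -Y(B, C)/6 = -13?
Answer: √17673 ≈ 132.94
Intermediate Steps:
Y(B, C) = 78 (Y(B, C) = -6*(-13) = 78)
m(r) = 468 (m(r) = 6*78 = 468)
n = 17205 (n = -23 + 17228 = 17205)
√(m(-131) + n) = √(468 + 17205) = √17673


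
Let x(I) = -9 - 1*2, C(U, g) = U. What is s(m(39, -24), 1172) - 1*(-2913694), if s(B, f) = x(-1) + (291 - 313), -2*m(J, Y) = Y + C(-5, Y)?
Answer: 2913661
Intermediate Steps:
x(I) = -11 (x(I) = -9 - 2 = -11)
m(J, Y) = 5/2 - Y/2 (m(J, Y) = -(Y - 5)/2 = -(-5 + Y)/2 = 5/2 - Y/2)
s(B, f) = -33 (s(B, f) = -11 + (291 - 313) = -11 - 22 = -33)
s(m(39, -24), 1172) - 1*(-2913694) = -33 - 1*(-2913694) = -33 + 2913694 = 2913661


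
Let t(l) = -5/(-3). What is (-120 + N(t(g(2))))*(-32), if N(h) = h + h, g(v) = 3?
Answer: 11200/3 ≈ 3733.3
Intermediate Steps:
t(l) = 5/3 (t(l) = -5*(-1/3) = 5/3)
N(h) = 2*h
(-120 + N(t(g(2))))*(-32) = (-120 + 2*(5/3))*(-32) = (-120 + 10/3)*(-32) = -350/3*(-32) = 11200/3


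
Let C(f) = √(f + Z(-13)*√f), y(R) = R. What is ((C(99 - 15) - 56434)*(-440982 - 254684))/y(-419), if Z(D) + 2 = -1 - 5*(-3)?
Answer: -39259215044/419 + 1391332*√(21 + 6*√21)/419 ≈ -9.3674e+7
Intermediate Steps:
Z(D) = 12 (Z(D) = -2 + (-1 - 5*(-3)) = -2 + (-1 + 15) = -2 + 14 = 12)
C(f) = √(f + 12*√f)
((C(99 - 15) - 56434)*(-440982 - 254684))/y(-419) = ((√((99 - 15) + 12*√(99 - 15)) - 56434)*(-440982 - 254684))/(-419) = ((√(84 + 12*√84) - 56434)*(-695666))*(-1/419) = ((√(84 + 12*(2*√21)) - 56434)*(-695666))*(-1/419) = ((√(84 + 24*√21) - 56434)*(-695666))*(-1/419) = ((-56434 + √(84 + 24*√21))*(-695666))*(-1/419) = (39259215044 - 695666*√(84 + 24*√21))*(-1/419) = -39259215044/419 + 695666*√(84 + 24*√21)/419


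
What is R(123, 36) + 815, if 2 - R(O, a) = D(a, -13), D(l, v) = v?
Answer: 830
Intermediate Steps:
R(O, a) = 15 (R(O, a) = 2 - 1*(-13) = 2 + 13 = 15)
R(123, 36) + 815 = 15 + 815 = 830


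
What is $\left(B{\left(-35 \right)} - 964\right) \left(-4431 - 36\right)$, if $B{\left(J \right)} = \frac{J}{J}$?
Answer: $4301721$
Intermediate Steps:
$B{\left(J \right)} = 1$
$\left(B{\left(-35 \right)} - 964\right) \left(-4431 - 36\right) = \left(1 - 964\right) \left(-4431 - 36\right) = \left(-963\right) \left(-4467\right) = 4301721$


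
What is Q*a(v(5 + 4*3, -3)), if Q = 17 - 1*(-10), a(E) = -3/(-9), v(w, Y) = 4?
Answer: 9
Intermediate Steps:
a(E) = ⅓ (a(E) = -3*(-⅑) = ⅓)
Q = 27 (Q = 17 + 10 = 27)
Q*a(v(5 + 4*3, -3)) = 27*(⅓) = 9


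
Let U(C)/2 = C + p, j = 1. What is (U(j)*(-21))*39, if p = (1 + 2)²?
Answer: -16380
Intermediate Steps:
p = 9 (p = 3² = 9)
U(C) = 18 + 2*C (U(C) = 2*(C + 9) = 2*(9 + C) = 18 + 2*C)
(U(j)*(-21))*39 = ((18 + 2*1)*(-21))*39 = ((18 + 2)*(-21))*39 = (20*(-21))*39 = -420*39 = -16380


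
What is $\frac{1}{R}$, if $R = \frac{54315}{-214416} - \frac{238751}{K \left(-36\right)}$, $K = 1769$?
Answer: $\frac{379301904}{1325917721} \approx 0.28607$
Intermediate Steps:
$R = \frac{1325917721}{379301904}$ ($R = \frac{54315}{-214416} - \frac{238751}{1769 \left(-36\right)} = 54315 \left(- \frac{1}{214416}\right) - \frac{238751}{-63684} = - \frac{6035}{23824} - - \frac{238751}{63684} = - \frac{6035}{23824} + \frac{238751}{63684} = \frac{1325917721}{379301904} \approx 3.4957$)
$\frac{1}{R} = \frac{1}{\frac{1325917721}{379301904}} = \frac{379301904}{1325917721}$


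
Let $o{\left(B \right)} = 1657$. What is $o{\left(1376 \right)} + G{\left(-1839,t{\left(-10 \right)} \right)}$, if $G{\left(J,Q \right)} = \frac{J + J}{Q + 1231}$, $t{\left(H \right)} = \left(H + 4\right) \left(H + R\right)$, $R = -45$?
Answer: $\frac{2582899}{1561} \approx 1654.6$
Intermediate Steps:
$t{\left(H \right)} = \left(-45 + H\right) \left(4 + H\right)$ ($t{\left(H \right)} = \left(H + 4\right) \left(H - 45\right) = \left(4 + H\right) \left(-45 + H\right) = \left(-45 + H\right) \left(4 + H\right)$)
$G{\left(J,Q \right)} = \frac{2 J}{1231 + Q}$
$o{\left(1376 \right)} + G{\left(-1839,t{\left(-10 \right)} \right)} = 1657 + 2 \left(-1839\right) \frac{1}{1231 - \left(-230 - 100\right)} = 1657 + 2 \left(-1839\right) \frac{1}{1231 + \left(-180 + 100 + 410\right)} = 1657 + 2 \left(-1839\right) \frac{1}{1231 + 330} = 1657 + 2 \left(-1839\right) \frac{1}{1561} = 1657 - \frac{3678}{1561} = \frac{2582899}{1561}$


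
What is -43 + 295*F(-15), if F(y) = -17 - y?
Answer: -633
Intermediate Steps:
-43 + 295*F(-15) = -43 + 295*(-17 - 1*(-15)) = -43 + 295*(-17 + 15) = -43 + 295*(-2) = -43 - 590 = -633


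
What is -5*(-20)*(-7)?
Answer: -700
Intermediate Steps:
-5*(-20)*(-7) = 100*(-7) = -700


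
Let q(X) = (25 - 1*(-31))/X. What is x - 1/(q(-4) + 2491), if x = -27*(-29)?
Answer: 1939490/2477 ≈ 783.00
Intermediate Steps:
q(X) = 56/X (q(X) = (25 + 31)/X = 56/X)
x = 783
x - 1/(q(-4) + 2491) = 783 - 1/(56/(-4) + 2491) = 783 - 1/(56*(-1/4) + 2491) = 783 - 1/(-14 + 2491) = 783 - 1/2477 = 1939490/2477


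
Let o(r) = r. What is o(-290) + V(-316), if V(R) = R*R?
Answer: 99566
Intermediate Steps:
V(R) = R²
o(-290) + V(-316) = -290 + (-316)² = -290 + 99856 = 99566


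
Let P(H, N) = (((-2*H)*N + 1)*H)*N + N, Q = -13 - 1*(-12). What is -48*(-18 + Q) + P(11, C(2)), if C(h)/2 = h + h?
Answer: -14480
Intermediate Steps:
Q = -1 (Q = -13 + 12 = -1)
C(h) = 4*h (C(h) = 2*(h + h) = 2*(2*h) = 4*h)
P(H, N) = N + H*N*(1 - 2*H*N) (P(H, N) = ((-2*H*N + 1)*H)*N + N = ((1 - 2*H*N)*H)*N + N = (H*(1 - 2*H*N))*N + N = H*N*(1 - 2*H*N) + N = N + H*N*(1 - 2*H*N))
-48*(-18 + Q) + P(11, C(2)) = -48*(-18 - 1) + (4*2)*(1 + 11 - 2*4*2*11**2) = -48*(-19) + 8*(1 + 11 - 2*8*121) = 912 + 8*(1 + 11 - 1936) = 912 + 8*(-1924) = 912 - 15392 = -14480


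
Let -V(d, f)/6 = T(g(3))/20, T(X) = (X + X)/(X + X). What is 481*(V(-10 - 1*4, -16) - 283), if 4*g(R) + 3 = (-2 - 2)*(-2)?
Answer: -1362673/10 ≈ -1.3627e+5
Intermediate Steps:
g(R) = 5/4 (g(R) = -¾ + ((-2 - 2)*(-2))/4 = -¾ + (-4*(-2))/4 = -¾ + (¼)*8 = -¾ + 2 = 5/4)
T(X) = 1 (T(X) = (2*X)/((2*X)) = (2*X)*(1/(2*X)) = 1)
V(d, f) = -3/10 (V(d, f) = -6/20 = -6*1/20 = -3/10)
481*(V(-10 - 1*4, -16) - 283) = 481*(-3/10 - 283) = 481*(-2833/10) = -1362673/10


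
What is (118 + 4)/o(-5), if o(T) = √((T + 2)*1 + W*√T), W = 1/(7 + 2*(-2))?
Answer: 122*√3/√(-9 + I*√5) ≈ 8.4281 - 68.876*I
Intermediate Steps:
W = ⅓ (W = 1/(7 - 4) = 1/3 = ⅓ ≈ 0.33333)
o(T) = √(2 + T + √T/3) (o(T) = √((T + 2)*1 + √T/3) = √((2 + T)*1 + √T/3) = √((2 + T) + √T/3) = √(2 + T + √T/3))
(118 + 4)/o(-5) = (118 + 4)/((√(18 + 3*√(-5) + 9*(-5))/3)) = 122/((√(18 + 3*(I*√5) - 45)/3)) = 122/((√(18 + 3*I*√5 - 45)/3)) = 122/((√(-27 + 3*I*√5)/3)) = 122*(3/√(-27 + 3*I*√5)) = 366/√(-27 + 3*I*√5)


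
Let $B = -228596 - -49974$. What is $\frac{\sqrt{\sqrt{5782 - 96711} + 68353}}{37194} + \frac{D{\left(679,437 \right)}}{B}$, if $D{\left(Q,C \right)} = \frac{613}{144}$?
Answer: $- \frac{613}{25721568} + \frac{\sqrt{68353 + i \sqrt{90929}}}{37194} \approx 0.0070054 + 1.5505 \cdot 10^{-5} i$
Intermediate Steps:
$D{\left(Q,C \right)} = \frac{613}{144}$ ($D{\left(Q,C \right)} = 613 \cdot \frac{1}{144} = \frac{613}{144}$)
$B = -178622$ ($B = -228596 + 49974 = -178622$)
$\frac{\sqrt{\sqrt{5782 - 96711} + 68353}}{37194} + \frac{D{\left(679,437 \right)}}{B} = \frac{\sqrt{\sqrt{5782 - 96711} + 68353}}{37194} + \frac{613}{144 \left(-178622\right)} = \sqrt{\sqrt{-90929} + 68353} \cdot \frac{1}{37194} + \frac{613}{144} \left(- \frac{1}{178622}\right) = \sqrt{i \sqrt{90929} + 68353} \cdot \frac{1}{37194} - \frac{613}{25721568} = \sqrt{68353 + i \sqrt{90929}} \cdot \frac{1}{37194} - \frac{613}{25721568} = \frac{\sqrt{68353 + i \sqrt{90929}}}{37194} - \frac{613}{25721568} = - \frac{613}{25721568} + \frac{\sqrt{68353 + i \sqrt{90929}}}{37194}$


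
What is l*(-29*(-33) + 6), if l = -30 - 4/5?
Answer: -148302/5 ≈ -29660.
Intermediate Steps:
l = -154/5 (l = -30 - 4/5 = -30 - 1*⅘ = -30 - ⅘ = -154/5 ≈ -30.800)
l*(-29*(-33) + 6) = -154*(-29*(-33) + 6)/5 = -154*(957 + 6)/5 = -154/5*963 = -148302/5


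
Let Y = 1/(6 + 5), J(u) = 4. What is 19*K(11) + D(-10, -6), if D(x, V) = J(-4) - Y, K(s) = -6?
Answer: -1211/11 ≈ -110.09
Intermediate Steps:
Y = 1/11 ≈ 0.090909
D(x, V) = 43/11 (D(x, V) = 4 - 1*1/11 = 4 - 1/11 = 43/11)
19*K(11) + D(-10, -6) = 19*(-6) + 43/11 = -114 + 43/11 = -1211/11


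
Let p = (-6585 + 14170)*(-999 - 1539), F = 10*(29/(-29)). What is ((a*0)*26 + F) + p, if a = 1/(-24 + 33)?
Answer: -19250740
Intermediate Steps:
a = ⅑ (a = 1/9 = ⅑ ≈ 0.11111)
F = -10 (F = 10*(29*(-1/29)) = 10*(-1) = -10)
p = -19250730 (p = 7585*(-2538) = -19250730)
((a*0)*26 + F) + p = (((⅑)*0)*26 - 10) - 19250730 = (0*26 - 10) - 19250730 = (0 - 10) - 19250730 = -10 - 19250730 = -19250740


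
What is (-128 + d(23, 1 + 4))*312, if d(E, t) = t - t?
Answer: -39936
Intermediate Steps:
d(E, t) = 0
(-128 + d(23, 1 + 4))*312 = (-128 + 0)*312 = -128*312 = -39936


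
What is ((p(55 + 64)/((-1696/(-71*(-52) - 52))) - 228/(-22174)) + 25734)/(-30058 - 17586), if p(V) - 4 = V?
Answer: -59865866109/111984553936 ≈ -0.53459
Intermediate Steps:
p(V) = 4 + V
((p(55 + 64)/((-1696/(-71*(-52) - 52))) - 228/(-22174)) + 25734)/(-30058 - 17586) = (((4 + (55 + 64))/((-1696/(-71*(-52) - 52))) - 228/(-22174)) + 25734)/(-30058 - 17586) = (((4 + 119)/((-1696/(3692 - 52))) - 228*(-1/22174)) + 25734)/(-47644) = ((123/((-1696/3640)) + 114/11087) + 25734)*(-1/47644) = ((123/((-1696*1/3640)) + 114/11087) + 25734)*(-1/47644) = ((123/(-212/455) + 114/11087) + 25734)*(-1/47644) = ((123*(-455/212) + 114/11087) + 25734)*(-1/47644) = ((-55965/212 + 114/11087) + 25734)*(-1/47644) = (-620459787/2350444 + 25734)*(-1/47644) = (59865866109/2350444)*(-1/47644) = -59865866109/111984553936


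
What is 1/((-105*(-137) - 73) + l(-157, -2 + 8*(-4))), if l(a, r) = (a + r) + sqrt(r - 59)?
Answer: 4707/66467578 - I*sqrt(93)/199402734 ≈ 7.0816e-5 - 4.8363e-8*I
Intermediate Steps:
l(a, r) = a + r + sqrt(-59 + r) (l(a, r) = (a + r) + sqrt(-59 + r) = a + r + sqrt(-59 + r))
1/((-105*(-137) - 73) + l(-157, -2 + 8*(-4))) = 1/((-105*(-137) - 73) + (-157 + (-2 + 8*(-4)) + sqrt(-59 + (-2 + 8*(-4))))) = 1/((14385 - 73) + (-157 + (-2 - 32) + sqrt(-59 + (-2 - 32)))) = 1/(14312 + (-157 - 34 + sqrt(-59 - 34))) = 1/(14312 + (-157 - 34 + sqrt(-93))) = 1/(14312 + (-157 - 34 + I*sqrt(93))) = 1/(14312 + (-191 + I*sqrt(93))) = 1/(14121 + I*sqrt(93))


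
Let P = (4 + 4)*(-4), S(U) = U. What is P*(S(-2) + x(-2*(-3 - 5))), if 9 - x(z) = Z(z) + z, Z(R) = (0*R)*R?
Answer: 288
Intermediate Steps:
Z(R) = 0 (Z(R) = 0*R = 0)
P = -32 (P = 8*(-4) = -32)
x(z) = 9 - z (x(z) = 9 - (0 + z) = 9 - z)
P*(S(-2) + x(-2*(-3 - 5))) = -32*(-2 + (9 - (-2)*(-3 - 5))) = -32*(-2 + (9 - (-2)*(-8))) = -32*(-2 + (9 - 1*16)) = -32*(-2 + (9 - 16)) = -32*(-2 - 7) = -32*(-9) = 288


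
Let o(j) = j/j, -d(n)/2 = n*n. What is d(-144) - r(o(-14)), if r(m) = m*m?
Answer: -41473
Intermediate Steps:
d(n) = -2*n**2 (d(n) = -2*n*n = -2*n**2)
o(j) = 1
r(m) = m**2
d(-144) - r(o(-14)) = -2*(-144)**2 - 1*1**2 = -2*20736 - 1*1 = -41472 - 1 = -41473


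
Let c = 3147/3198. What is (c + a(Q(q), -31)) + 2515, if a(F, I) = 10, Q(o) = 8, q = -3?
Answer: 2692699/1066 ≈ 2526.0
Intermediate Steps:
c = 1049/1066 (c = 3147*(1/3198) = 1049/1066 ≈ 0.98405)
(c + a(Q(q), -31)) + 2515 = (1049/1066 + 10) + 2515 = 11709/1066 + 2515 = 2692699/1066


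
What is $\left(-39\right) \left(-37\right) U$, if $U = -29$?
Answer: $-41847$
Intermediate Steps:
$\left(-39\right) \left(-37\right) U = \left(-39\right) \left(-37\right) \left(-29\right) = 1443 \left(-29\right) = -41847$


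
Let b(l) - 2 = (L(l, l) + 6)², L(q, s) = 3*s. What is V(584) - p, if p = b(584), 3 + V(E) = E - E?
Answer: -3090569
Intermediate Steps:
V(E) = -3 (V(E) = -3 + (E - E) = -3 + 0 = -3)
b(l) = 2 + (6 + 3*l)² (b(l) = 2 + (3*l + 6)² = 2 + (6 + 3*l)²)
p = 3090566 (p = 2 + 9*(2 + 584)² = 2 + 9*586² = 2 + 9*343396 = 2 + 3090564 = 3090566)
V(584) - p = -3 - 1*3090566 = -3 - 3090566 = -3090569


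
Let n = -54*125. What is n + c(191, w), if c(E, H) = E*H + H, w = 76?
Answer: 7842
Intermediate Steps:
c(E, H) = H + E*H
n = -6750
n + c(191, w) = -6750 + 76*(1 + 191) = -6750 + 76*192 = -6750 + 14592 = 7842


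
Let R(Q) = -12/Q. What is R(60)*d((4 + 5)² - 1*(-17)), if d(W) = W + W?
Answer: -196/5 ≈ -39.200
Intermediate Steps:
d(W) = 2*W
R(60)*d((4 + 5)² - 1*(-17)) = (-12/60)*(2*((4 + 5)² - 1*(-17))) = (-12*1/60)*(2*(9² + 17)) = -2*(81 + 17)/5 = -2*98/5 = -⅕*196 = -196/5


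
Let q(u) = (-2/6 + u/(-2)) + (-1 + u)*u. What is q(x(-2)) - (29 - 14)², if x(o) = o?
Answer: -655/3 ≈ -218.33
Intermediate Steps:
q(u) = -⅓ - u/2 + u*(-1 + u) (q(u) = (-2*⅙ + u*(-½)) + u*(-1 + u) = (-⅓ - u/2) + u*(-1 + u) = -⅓ - u/2 + u*(-1 + u))
q(x(-2)) - (29 - 14)² = (-⅓ + (-2)² - 3/2*(-2)) - (29 - 14)² = (-⅓ + 4 + 3) - 1*15² = 20/3 - 1*225 = 20/3 - 225 = -655/3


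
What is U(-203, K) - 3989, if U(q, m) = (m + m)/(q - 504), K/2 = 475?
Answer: -2822123/707 ≈ -3991.7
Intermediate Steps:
K = 950 (K = 2*475 = 950)
U(q, m) = 2*m/(-504 + q) (U(q, m) = (2*m)/(-504 + q) = 2*m/(-504 + q))
U(-203, K) - 3989 = 2*950/(-504 - 203) - 3989 = 2*950/(-707) - 3989 = 2*950*(-1/707) - 3989 = -1900/707 - 3989 = -2822123/707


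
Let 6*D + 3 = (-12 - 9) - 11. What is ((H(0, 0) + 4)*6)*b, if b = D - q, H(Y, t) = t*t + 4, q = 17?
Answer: -1096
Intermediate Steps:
D = -35/6 (D = -½ + ((-12 - 9) - 11)/6 = -½ + (-21 - 11)/6 = -½ + (⅙)*(-32) = -½ - 16/3 = -35/6 ≈ -5.8333)
H(Y, t) = 4 + t² (H(Y, t) = t² + 4 = 4 + t²)
b = -137/6 (b = -35/6 - 1*17 = -35/6 - 17 = -137/6 ≈ -22.833)
((H(0, 0) + 4)*6)*b = (((4 + 0²) + 4)*6)*(-137/6) = (((4 + 0) + 4)*6)*(-137/6) = ((4 + 4)*6)*(-137/6) = (8*6)*(-137/6) = 48*(-137/6) = -1096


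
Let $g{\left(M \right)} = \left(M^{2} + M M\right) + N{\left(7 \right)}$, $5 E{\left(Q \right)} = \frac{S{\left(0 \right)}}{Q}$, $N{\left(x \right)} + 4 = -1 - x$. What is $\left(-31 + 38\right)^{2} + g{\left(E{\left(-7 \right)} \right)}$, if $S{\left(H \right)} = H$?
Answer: $37$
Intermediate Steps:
$N{\left(x \right)} = -5 - x$ ($N{\left(x \right)} = -4 - \left(1 + x\right) = -5 - x$)
$E{\left(Q \right)} = 0$ ($E{\left(Q \right)} = \frac{0 \frac{1}{Q}}{5} = \frac{1}{5} \cdot 0 = 0$)
$g{\left(M \right)} = -12 + 2 M^{2}$ ($g{\left(M \right)} = \left(M^{2} + M M\right) - 12 = \left(M^{2} + M^{2}\right) - 12 = 2 M^{2} - 12 = -12 + 2 M^{2}$)
$\left(-31 + 38\right)^{2} + g{\left(E{\left(-7 \right)} \right)} = \left(-31 + 38\right)^{2} - \left(12 - 2 \cdot 0^{2}\right) = 7^{2} + \left(-12 + 2 \cdot 0\right) = 49 + \left(-12 + 0\right) = 49 - 12 = 37$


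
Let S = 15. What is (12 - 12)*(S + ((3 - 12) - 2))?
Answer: 0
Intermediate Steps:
(12 - 12)*(S + ((3 - 12) - 2)) = (12 - 12)*(15 + ((3 - 12) - 2)) = 0*(15 + (-9 - 2)) = 0*(15 - 11) = 0*4 = 0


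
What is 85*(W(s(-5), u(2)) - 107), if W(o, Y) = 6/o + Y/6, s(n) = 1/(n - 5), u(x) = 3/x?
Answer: -56695/4 ≈ -14174.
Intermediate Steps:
s(n) = 1/(-5 + n)
W(o, Y) = 6/o + Y/6 (W(o, Y) = 6/o + Y*(1/6) = 6/o + Y/6)
85*(W(s(-5), u(2)) - 107) = 85*((6/(1/(-5 - 5)) + (3/2)/6) - 107) = 85*((6/(1/(-10)) + (3*(1/2))/6) - 107) = 85*((6/(-1/10) + (1/6)*(3/2)) - 107) = 85*((6*(-10) + 1/4) - 107) = 85*((-60 + 1/4) - 107) = 85*(-239/4 - 107) = 85*(-667/4) = -56695/4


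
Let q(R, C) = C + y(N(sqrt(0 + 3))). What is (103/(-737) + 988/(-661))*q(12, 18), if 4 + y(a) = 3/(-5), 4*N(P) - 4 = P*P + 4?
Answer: -796239/36355 ≈ -21.902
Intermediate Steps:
N(P) = 2 + P**2/4 (N(P) = 1 + (P*P + 4)/4 = 1 + (P**2 + 4)/4 = 1 + (4 + P**2)/4 = 1 + (1 + P**2/4) = 2 + P**2/4)
y(a) = -23/5 (y(a) = -4 + 3/(-5) = -4 + 3*(-1/5) = -4 - 3/5 = -23/5)
q(R, C) = -23/5 + C (q(R, C) = C - 23/5 = -23/5 + C)
(103/(-737) + 988/(-661))*q(12, 18) = (103/(-737) + 988/(-661))*(-23/5 + 18) = (103*(-1/737) + 988*(-1/661))*(67/5) = (-103/737 - 988/661)*(67/5) = -796239/487157*67/5 = -796239/36355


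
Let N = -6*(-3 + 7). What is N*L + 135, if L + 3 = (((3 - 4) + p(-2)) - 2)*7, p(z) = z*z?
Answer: 39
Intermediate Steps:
N = -24 (N = -6*4 = -24)
p(z) = z²
L = 4 (L = -3 + (((3 - 4) + (-2)²) - 2)*7 = -3 + ((-1 + 4) - 2)*7 = -3 + (3 - 2)*7 = -3 + 1*7 = -3 + 7 = 4)
N*L + 135 = -24*4 + 135 = -96 + 135 = 39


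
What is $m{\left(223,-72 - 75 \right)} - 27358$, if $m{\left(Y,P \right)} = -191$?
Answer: $-27549$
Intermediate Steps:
$m{\left(223,-72 - 75 \right)} - 27358 = -191 - 27358 = -27549$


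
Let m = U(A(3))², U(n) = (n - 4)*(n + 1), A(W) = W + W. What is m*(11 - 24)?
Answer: -2548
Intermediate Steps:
A(W) = 2*W
U(n) = (1 + n)*(-4 + n) (U(n) = (-4 + n)*(1 + n) = (1 + n)*(-4 + n))
m = 196 (m = (-4 + (2*3)² - 6*3)² = (-4 + 6² - 3*6)² = (-4 + 36 - 18)² = 14² = 196)
m*(11 - 24) = 196*(11 - 24) = 196*(-13) = -2548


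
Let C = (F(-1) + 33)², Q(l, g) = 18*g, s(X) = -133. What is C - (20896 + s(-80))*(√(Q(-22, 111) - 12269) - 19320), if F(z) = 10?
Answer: 401143009 - 20763*I*√10271 ≈ 4.0114e+8 - 2.1042e+6*I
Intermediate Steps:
C = 1849 (C = (10 + 33)² = 43² = 1849)
C - (20896 + s(-80))*(√(Q(-22, 111) - 12269) - 19320) = 1849 - (20896 - 133)*(√(18*111 - 12269) - 19320) = 1849 - 20763*(√(1998 - 12269) - 19320) = 1849 - 20763*(√(-10271) - 19320) = 1849 - 20763*(I*√10271 - 19320) = 1849 - 20763*(-19320 + I*√10271) = 1849 - (-401141160 + 20763*I*√10271) = 1849 + (401141160 - 20763*I*√10271) = 401143009 - 20763*I*√10271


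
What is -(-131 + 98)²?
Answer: -1089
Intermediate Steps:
-(-131 + 98)² = -1*(-33)² = -1*1089 = -1089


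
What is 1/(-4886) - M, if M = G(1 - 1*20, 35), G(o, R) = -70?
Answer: 342019/4886 ≈ 70.000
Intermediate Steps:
M = -70
1/(-4886) - M = 1/(-4886) - 1*(-70) = -1/4886 + 70 = 342019/4886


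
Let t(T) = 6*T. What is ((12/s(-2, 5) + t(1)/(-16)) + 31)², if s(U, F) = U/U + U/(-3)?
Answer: 2289169/1600 ≈ 1430.7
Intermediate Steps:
s(U, F) = 1 - U/3 (s(U, F) = 1 + U*(-⅓) = 1 - U/3)
((12/s(-2, 5) + t(1)/(-16)) + 31)² = ((12/(1 - ⅓*(-2)) + (6*1)/(-16)) + 31)² = ((12/(1 + ⅔) + 6*(-1/16)) + 31)² = ((12/(5/3) - 3/8) + 31)² = ((12*(⅗) - 3/8) + 31)² = ((36/5 - 3/8) + 31)² = (273/40 + 31)² = (1513/40)² = 2289169/1600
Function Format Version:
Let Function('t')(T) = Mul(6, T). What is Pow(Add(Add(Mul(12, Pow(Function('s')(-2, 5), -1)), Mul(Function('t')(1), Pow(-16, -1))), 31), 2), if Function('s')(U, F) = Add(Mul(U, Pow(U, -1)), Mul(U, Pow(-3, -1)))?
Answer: Rational(2289169, 1600) ≈ 1430.7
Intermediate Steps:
Function('s')(U, F) = Add(1, Mul(Rational(-1, 3), U)) (Function('s')(U, F) = Add(1, Mul(U, Rational(-1, 3))) = Add(1, Mul(Rational(-1, 3), U)))
Pow(Add(Add(Mul(12, Pow(Function('s')(-2, 5), -1)), Mul(Function('t')(1), Pow(-16, -1))), 31), 2) = Pow(Add(Add(Mul(12, Pow(Add(1, Mul(Rational(-1, 3), -2)), -1)), Mul(Mul(6, 1), Pow(-16, -1))), 31), 2) = Pow(Add(Add(Mul(12, Pow(Add(1, Rational(2, 3)), -1)), Mul(6, Rational(-1, 16))), 31), 2) = Pow(Add(Add(Mul(12, Pow(Rational(5, 3), -1)), Rational(-3, 8)), 31), 2) = Pow(Add(Add(Mul(12, Rational(3, 5)), Rational(-3, 8)), 31), 2) = Pow(Add(Add(Rational(36, 5), Rational(-3, 8)), 31), 2) = Pow(Add(Rational(273, 40), 31), 2) = Pow(Rational(1513, 40), 2) = Rational(2289169, 1600)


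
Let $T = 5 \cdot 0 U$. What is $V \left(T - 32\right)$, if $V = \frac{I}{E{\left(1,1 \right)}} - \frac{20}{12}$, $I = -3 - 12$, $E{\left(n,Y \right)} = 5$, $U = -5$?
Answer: $\frac{448}{3} \approx 149.33$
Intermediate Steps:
$I = -15$
$T = 0$ ($T = 5 \cdot 0 \left(-5\right) = 0 \left(-5\right) = 0$)
$V = - \frac{14}{3}$ ($V = - \frac{15}{5} - \frac{20}{12} = \left(-15\right) \frac{1}{5} - \frac{5}{3} = -3 - \frac{5}{3} = - \frac{14}{3} \approx -4.6667$)
$V \left(T - 32\right) = - \frac{14 \left(0 - 32\right)}{3} = \left(- \frac{14}{3}\right) \left(-32\right) = \frac{448}{3}$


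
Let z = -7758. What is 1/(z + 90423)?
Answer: 1/82665 ≈ 1.2097e-5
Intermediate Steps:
1/(z + 90423) = 1/(-7758 + 90423) = 1/82665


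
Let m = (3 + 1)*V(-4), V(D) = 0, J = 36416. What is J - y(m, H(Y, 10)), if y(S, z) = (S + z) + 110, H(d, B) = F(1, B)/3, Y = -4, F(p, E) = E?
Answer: 108908/3 ≈ 36303.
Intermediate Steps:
H(d, B) = B/3
m = 0 (m = (3 + 1)*0 = 4*0 = 0)
y(S, z) = 110 + S + z
J - y(m, H(Y, 10)) = 36416 - (110 + 0 + (⅓)*10) = 36416 - (110 + 0 + 10/3) = 36416 - 1*340/3 = 36416 - 340/3 = 108908/3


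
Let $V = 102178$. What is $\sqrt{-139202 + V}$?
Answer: $4 i \sqrt{2314} \approx 192.42 i$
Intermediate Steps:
$\sqrt{-139202 + V} = \sqrt{-139202 + 102178} = \sqrt{-37024} = 4 i \sqrt{2314}$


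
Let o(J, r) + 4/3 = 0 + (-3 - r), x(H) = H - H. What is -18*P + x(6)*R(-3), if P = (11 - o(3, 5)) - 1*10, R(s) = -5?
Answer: -186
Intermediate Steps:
x(H) = 0
o(J, r) = -13/3 - r (o(J, r) = -4/3 + (0 + (-3 - r)) = -4/3 + (-3 - r) = -13/3 - r)
P = 31/3 (P = (11 - (-13/3 - 1*5)) - 1*10 = (11 - (-13/3 - 5)) - 10 = (11 - 1*(-28/3)) - 10 = (11 + 28/3) - 10 = 61/3 - 10 = 31/3 ≈ 10.333)
-18*P + x(6)*R(-3) = -18*31/3 + 0*(-5) = -186 + 0 = -186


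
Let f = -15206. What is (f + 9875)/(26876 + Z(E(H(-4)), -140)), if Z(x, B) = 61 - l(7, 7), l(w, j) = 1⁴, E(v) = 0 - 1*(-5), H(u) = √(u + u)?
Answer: -5331/26936 ≈ -0.19791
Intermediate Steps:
H(u) = √2*√u (H(u) = √(2*u) = √2*√u)
E(v) = 5 (E(v) = 0 + 5 = 5)
l(w, j) = 1
Z(x, B) = 60 (Z(x, B) = 61 - 1*1 = 61 - 1 = 60)
(f + 9875)/(26876 + Z(E(H(-4)), -140)) = (-15206 + 9875)/(26876 + 60) = -5331/26936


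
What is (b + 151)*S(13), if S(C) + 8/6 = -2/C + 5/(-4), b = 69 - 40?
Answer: -6405/13 ≈ -492.69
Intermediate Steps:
b = 29
S(C) = -31/12 - 2/C (S(C) = -4/3 + (-2/C + 5/(-4)) = -4/3 + (-2/C + 5*(-1/4)) = -4/3 + (-2/C - 5/4) = -4/3 + (-5/4 - 2/C) = -31/12 - 2/C)
(b + 151)*S(13) = (29 + 151)*(-31/12 - 2/13) = 180*(-31/12 - 2*1/13) = 180*(-31/12 - 2/13) = 180*(-427/156) = -6405/13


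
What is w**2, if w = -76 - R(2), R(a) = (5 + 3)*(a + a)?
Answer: 11664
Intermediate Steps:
R(a) = 16*a (R(a) = 8*(2*a) = 16*a)
w = -108 (w = -76 - 16*2 = -76 - 1*32 = -76 - 32 = -108)
w**2 = (-108)**2 = 11664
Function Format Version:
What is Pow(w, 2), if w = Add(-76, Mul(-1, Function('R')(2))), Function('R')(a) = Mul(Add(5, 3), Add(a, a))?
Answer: 11664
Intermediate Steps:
Function('R')(a) = Mul(16, a) (Function('R')(a) = Mul(8, Mul(2, a)) = Mul(16, a))
w = -108 (w = Add(-76, Mul(-1, Mul(16, 2))) = Add(-76, Mul(-1, 32)) = Add(-76, -32) = -108)
Pow(w, 2) = Pow(-108, 2) = 11664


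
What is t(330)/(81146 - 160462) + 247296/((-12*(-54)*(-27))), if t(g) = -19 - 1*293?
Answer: -204261154/14455341 ≈ -14.130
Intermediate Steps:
t(g) = -312 (t(g) = -19 - 293 = -312)
t(330)/(81146 - 160462) + 247296/((-12*(-54)*(-27))) = -312/(81146 - 160462) + 247296/((-12*(-54)*(-27))) = -312/(-79316) + 247296/((648*(-27))) = -312*(-1/79316) + 247296/(-17496) = 78/19829 + 247296*(-1/17496) = 78/19829 - 10304/729 = -204261154/14455341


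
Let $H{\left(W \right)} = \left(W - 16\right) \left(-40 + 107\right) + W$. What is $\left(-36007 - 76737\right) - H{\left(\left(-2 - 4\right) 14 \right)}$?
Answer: $-105960$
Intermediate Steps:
$H{\left(W \right)} = -1072 + 68 W$ ($H{\left(W \right)} = \left(-16 + W\right) 67 + W = \left(-1072 + 67 W\right) + W = -1072 + 68 W$)
$\left(-36007 - 76737\right) - H{\left(\left(-2 - 4\right) 14 \right)} = \left(-36007 - 76737\right) - \left(-1072 + 68 \left(-2 - 4\right) 14\right) = -112744 - \left(-1072 + 68 \left(\left(-6\right) 14\right)\right) = -112744 - \left(-1072 + 68 \left(-84\right)\right) = -112744 - \left(-1072 - 5712\right) = -112744 - -6784 = -112744 + 6784 = -105960$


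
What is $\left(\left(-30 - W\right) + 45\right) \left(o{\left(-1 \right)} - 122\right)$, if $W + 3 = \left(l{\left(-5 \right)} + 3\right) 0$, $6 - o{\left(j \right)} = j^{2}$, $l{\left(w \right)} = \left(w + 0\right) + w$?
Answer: $-2106$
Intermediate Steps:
$l{\left(w \right)} = 2 w$ ($l{\left(w \right)} = w + w = 2 w$)
$o{\left(j \right)} = 6 - j^{2}$
$W = -3$ ($W = -3 + \left(2 \left(-5\right) + 3\right) 0 = -3 + \left(-10 + 3\right) 0 = -3 - 0 = -3 + 0 = -3$)
$\left(\left(-30 - W\right) + 45\right) \left(o{\left(-1 \right)} - 122\right) = \left(\left(-30 - -3\right) + 45\right) \left(\left(6 - \left(-1\right)^{2}\right) - 122\right) = \left(\left(-30 + 3\right) + 45\right) \left(\left(6 - 1\right) - 122\right) = \left(-27 + 45\right) \left(\left(6 - 1\right) - 122\right) = 18 \left(5 - 122\right) = 18 \left(-117\right) = -2106$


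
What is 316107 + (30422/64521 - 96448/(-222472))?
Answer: 567181188694897/1794264489 ≈ 3.1611e+5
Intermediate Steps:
316107 + (30422/64521 - 96448/(-222472)) = 316107 + (30422*(1/64521) - 96448*(-1/222472)) = 316107 + (30422/64521 + 12056/27809) = 316107 + 1623870574/1794264489 = 567181188694897/1794264489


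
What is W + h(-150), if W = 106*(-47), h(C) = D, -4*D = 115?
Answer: -20043/4 ≈ -5010.8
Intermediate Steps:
D = -115/4 (D = -¼*115 = -115/4 ≈ -28.750)
h(C) = -115/4
W = -4982
W + h(-150) = -4982 - 115/4 = -20043/4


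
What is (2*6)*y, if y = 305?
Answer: 3660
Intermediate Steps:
(2*6)*y = (2*6)*305 = 12*305 = 3660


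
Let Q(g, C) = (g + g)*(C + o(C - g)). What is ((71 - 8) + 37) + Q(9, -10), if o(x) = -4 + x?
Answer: -494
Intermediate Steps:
Q(g, C) = 2*g*(-4 - g + 2*C) (Q(g, C) = (g + g)*(C + (-4 + (C - g))) = (2*g)*(C + (-4 + C - g)) = (2*g)*(-4 - g + 2*C) = 2*g*(-4 - g + 2*C))
((71 - 8) + 37) + Q(9, -10) = ((71 - 8) + 37) + 2*9*(-4 - 1*9 + 2*(-10)) = (63 + 37) + 2*9*(-4 - 9 - 20) = 100 + 2*9*(-33) = 100 - 594 = -494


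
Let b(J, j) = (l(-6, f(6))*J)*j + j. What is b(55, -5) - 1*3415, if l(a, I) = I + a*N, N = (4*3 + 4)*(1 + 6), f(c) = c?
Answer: 179730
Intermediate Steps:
N = 112 (N = (12 + 4)*7 = 16*7 = 112)
l(a, I) = I + 112*a (l(a, I) = I + a*112 = I + 112*a)
b(J, j) = j - 666*J*j (b(J, j) = ((6 + 112*(-6))*J)*j + j = ((6 - 672)*J)*j + j = (-666*J)*j + j = -666*J*j + j = j - 666*J*j)
b(55, -5) - 1*3415 = -5*(1 - 666*55) - 1*3415 = -5*(1 - 36630) - 3415 = -5*(-36629) - 3415 = 183145 - 3415 = 179730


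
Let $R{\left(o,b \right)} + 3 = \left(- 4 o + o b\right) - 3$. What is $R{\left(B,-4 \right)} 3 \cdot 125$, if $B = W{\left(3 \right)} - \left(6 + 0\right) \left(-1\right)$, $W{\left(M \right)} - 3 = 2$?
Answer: $-35250$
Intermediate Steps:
$W{\left(M \right)} = 5$ ($W{\left(M \right)} = 3 + 2 = 5$)
$B = 11$ ($B = 5 - \left(6 + 0\right) \left(-1\right) = 5 - 6 \left(-1\right) = 5 - -6 = 5 + 6 = 11$)
$R{\left(o,b \right)} = -6 - 4 o + b o$ ($R{\left(o,b \right)} = -3 - \left(3 + 4 o - o b\right) = -3 - \left(3 + 4 o - b o\right) = -6 - 4 o + b o$)
$R{\left(B,-4 \right)} 3 \cdot 125 = \left(-6 - 44 - 44\right) 3 \cdot 125 = \left(-94\right) 3 \cdot 125 = \left(-282\right) 125 = -35250$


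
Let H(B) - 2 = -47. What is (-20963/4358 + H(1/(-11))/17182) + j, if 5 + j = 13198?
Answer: 246880080683/18719789 ≈ 13188.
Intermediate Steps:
j = 13193 (j = -5 + 13198 = 13193)
H(B) = -45 (H(B) = 2 - 47 = -45)
(-20963/4358 + H(1/(-11))/17182) + j = (-20963/4358 - 45/17182) + 13193 = -90095594/18719789 + 13193 = 246880080683/18719789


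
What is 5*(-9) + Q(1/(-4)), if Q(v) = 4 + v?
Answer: -165/4 ≈ -41.250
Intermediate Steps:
5*(-9) + Q(1/(-4)) = 5*(-9) + (4 + 1/(-4)) = -45 + (4 - ¼) = -45 + 15/4 = -165/4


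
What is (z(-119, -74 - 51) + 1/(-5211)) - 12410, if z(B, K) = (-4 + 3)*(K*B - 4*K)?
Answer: -144787636/5211 ≈ -27785.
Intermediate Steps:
z(B, K) = 4*K - B*K (z(B, K) = -(B*K - 4*K) = -(-4*K + B*K) = 4*K - B*K)
(z(-119, -74 - 51) + 1/(-5211)) - 12410 = ((-74 - 51)*(4 - 1*(-119)) + 1/(-5211)) - 12410 = (-125*(4 + 119) - 1/5211) - 12410 = (-125*123 - 1/5211) - 12410 = (-15375 - 1/5211) - 12410 = -80119126/5211 - 12410 = -144787636/5211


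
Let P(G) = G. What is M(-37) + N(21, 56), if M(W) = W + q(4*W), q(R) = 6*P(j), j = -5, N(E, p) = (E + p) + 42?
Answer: 52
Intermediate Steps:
N(E, p) = 42 + E + p
q(R) = -30 (q(R) = 6*(-5) = -30)
M(W) = -30 + W (M(W) = W - 30 = -30 + W)
M(-37) + N(21, 56) = (-30 - 37) + (42 + 21 + 56) = -67 + 119 = 52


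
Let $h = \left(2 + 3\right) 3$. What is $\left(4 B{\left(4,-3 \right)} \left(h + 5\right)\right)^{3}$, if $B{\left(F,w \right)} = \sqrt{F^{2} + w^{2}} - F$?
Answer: $512000$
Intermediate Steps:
$h = 15$ ($h = 5 \cdot 3 = 15$)
$\left(4 B{\left(4,-3 \right)} \left(h + 5\right)\right)^{3} = \left(4 \left(\sqrt{4^{2} + \left(-3\right)^{2}} - 4\right) \left(15 + 5\right)\right)^{3} = \left(4 \left(\sqrt{16 + 9} - 4\right) 20\right)^{3} = \left(4 \left(\sqrt{25} - 4\right) 20\right)^{3} = \left(4 \left(5 - 4\right) 20\right)^{3} = \left(4 \cdot 1 \cdot 20\right)^{3} = \left(4 \cdot 20\right)^{3} = 80^{3} = 512000$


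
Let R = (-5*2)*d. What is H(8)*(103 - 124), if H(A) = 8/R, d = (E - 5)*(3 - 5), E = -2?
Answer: 6/5 ≈ 1.2000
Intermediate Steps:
d = 14 (d = (-2 - 5)*(3 - 5) = -7*(-2) = 14)
R = -140 (R = -5*2*14 = -10*14 = -140)
H(A) = -2/35 (H(A) = 8/(-140) = 8*(-1/140) = -2/35)
H(8)*(103 - 124) = -2*(103 - 124)/35 = -2/35*(-21) = 6/5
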